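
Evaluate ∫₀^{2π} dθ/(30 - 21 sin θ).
Call the integral J. The integrand is 2π-periodic and we integrate over a full period, so shifting θ does not change the value (θ → θ + π/2 turns sin θ into cos θ; θ → θ + π flips the sign of the trig term). Hence
  J = ∫₀^{2π} dθ/(30 + 21 cos θ).
Put z = e^{iθ}: then cos θ = (z + 1/z)/2, dθ = dz/(iz), and z runs once counterclockwise around |z| = 1:
  J = ∮_{|z|=1} 1/(30 + 21*(z + 1/z)/2) · dz/(iz) = (2/i) ∮_{|z|=1} dz/(21*z^2 + 60*z + 21).
The roots of 21*z^2 + 60*z + 21 are z = (-30 ± sqrt(30^2 - 21^2))/21, with sqrt(459) = 3*sqrt(51); their product is 1, so only z₊ = -10/7 + sqrt(51)/7 lies inside the unit circle (z₋ = -10/7 - sqrt(51)/7 lies outside).
z₊ is a simple zero of q(z) = 21*z^2 + 60*z + 21, so Res(1/q, z₊) = 1/q'(z₊) with q'(z) = 42*z + 60; and q'(z₊) = 21*(z₊ - z₋) = 6*sqrt(51).
Therefore J = (2/i) · 2πi · 1/(6*sqrt(51)) = 2*pi/(3*sqrt(51)) = 2*sqrt(51)*pi/153

Final answer: 2*sqrt(51)*pi/153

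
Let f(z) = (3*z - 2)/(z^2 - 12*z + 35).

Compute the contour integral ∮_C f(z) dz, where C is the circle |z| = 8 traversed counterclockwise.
By the residue theorem, ∮_C f(z) dz = 2πi · (sum of the residues of f at the poles inside |z| = 8).

The denominator factors as (z - 7)*(z - 5), so the singularities of f are simple poles at z = 7, z = 5.
  |7|² = 49 < 64 = 8², so this pole is inside the contour.
  |5|² = 25 < 64 = 8², so this pole is inside the contour.

With P(z) = 3*z - 2 and Q(z) = z^2 - 12*z + 35, each pole is simple, so Res(f, z₀) = P(z₀)/Q'(z₀) with Q'(z) = 2*z - 12.
  Res(f, 7) = P(7)/Q'(7) = (19)/(2) = 19/2
  Res(f, 5) = P(5)/Q'(5) = (13)/(-2) = -13/2

Sum of residues inside C: 3
∮_C f(z) dz = 2πi · (3) = 6*I*pi

Final answer: 6*I*pi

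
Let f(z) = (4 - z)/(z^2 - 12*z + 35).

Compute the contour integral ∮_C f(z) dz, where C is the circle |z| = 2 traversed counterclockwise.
By the residue theorem, ∮_C f(z) dz = 2πi · (sum of the residues of f at the poles inside |z| = 2).

The denominator factors as (z - 5)*(z - 7), so the singularities of f are simple poles at z = 5, z = 7.
  |5|² = 25 > 4 = 2², so this pole is outside the contour.
  |7|² = 49 > 4 = 2², so this pole is outside the contour.

No pole lies inside the contour, so f is analytic on and inside C and the integral is 0 (Cauchy's theorem).

Final answer: 0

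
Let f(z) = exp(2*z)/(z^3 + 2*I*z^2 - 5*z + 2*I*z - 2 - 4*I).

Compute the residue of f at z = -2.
(7/85 + 6*I/85)*exp(-4)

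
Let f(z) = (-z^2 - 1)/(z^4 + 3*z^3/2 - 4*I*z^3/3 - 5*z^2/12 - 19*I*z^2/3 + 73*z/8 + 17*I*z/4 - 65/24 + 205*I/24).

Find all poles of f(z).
The singularities of f are the zeros of the denominator. Factoring,
  z^4 + 3*z^3/2 - 4*I*z^3/3 - 5*z^2/12 - 19*I*z^2/3 + 73*z/8 + 17*I*z/4 - 65/24 + 205*I/24 = (z - 1 - 3*I)*(z - 1 + I/2)*(z + 1/2 + 2*I/3)*(z + 3 + I/2)
so the candidates are z = 1 + 3*I, z = 1 - I/2, z = -1/2 - 2*I/3, z = -3 - I/2.

Check the numerator P(z) = -z^2 - 1 at each one:
  P(1 + 3*I) = 7 - 6*I ≠ 0, so z = 1 + 3*I is a (simple) pole.
  P(1 - I/2) = -7/4 + I ≠ 0, so z = 1 - I/2 is a (simple) pole.
  P(-1/2 - 2*I/3) = -29/36 - 2*I/3 ≠ 0, so z = -1/2 - 2*I/3 is a (simple) pole.
  P(-3 - I/2) = -39/4 - 3*I ≠ 0, so z = -3 - I/2 is a (simple) pole.

Poles of f: {-3 - I/2, -1/2 - 2*I/3, 1 - I/2, 1 + 3*I}

Final answer: {-3 - I/2, -1/2 - 2*I/3, 1 - I/2, 1 + 3*I}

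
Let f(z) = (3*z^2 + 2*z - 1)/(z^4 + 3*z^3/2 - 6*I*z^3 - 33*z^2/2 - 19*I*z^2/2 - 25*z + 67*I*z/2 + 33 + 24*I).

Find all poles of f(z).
The singularities of f are the zeros of the denominator. Factoring,
  z^4 + 3*z^3/2 - 6*I*z^3 - 33*z^2/2 - 19*I*z^2/2 - 25*z + 67*I*z/2 + 33 + 24*I = (z - 2 - I)*(z + 3)*(z + 1/2 - 3*I)*(z - 2*I)
so the candidates are z = 2 + I, z = -3, z = -1/2 + 3*I, z = 2*I.

Check the numerator P(z) = 3*z^2 + 2*z - 1 at each one:
  P(2 + I) = 12 + 14*I ≠ 0, so z = 2 + I is a (simple) pole.
  P(-3) = 20 ≠ 0, so z = -3 is a (simple) pole.
  P(-1/2 + 3*I) = -113/4 - 3*I ≠ 0, so z = -1/2 + 3*I is a (simple) pole.
  P(2*I) = -13 + 4*I ≠ 0, so z = 2*I is a (simple) pole.

Poles of f: {-3, -1/2 + 3*I, 2*I, 2 + I}

Final answer: {-3, -1/2 + 3*I, 2*I, 2 + I}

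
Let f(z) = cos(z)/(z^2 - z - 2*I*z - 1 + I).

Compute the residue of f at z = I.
Write f(z) = P(z)/Q(z) with P(z) = cos(z) and Q(z) = z^2 - z - 2*I*z - 1 + I.
The denominator factors as Q(z) = (z - 1 - I)*(z - I), so z = I is a simple zero of Q and P is analytic there; z = I is therefore a simple pole and
  Res(f, z₀) = P(z₀)/Q'(z₀).

Q'(z) = 2*z - 1 - 2*I, so Q'(I) = -1.
P(I) = cosh(1).

Res(f, I) = (cosh(1))/(-1) = -cosh(1)

Final answer: -cosh(1)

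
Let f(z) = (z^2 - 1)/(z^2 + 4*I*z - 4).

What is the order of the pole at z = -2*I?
Factor the denominator:
  z^2 + 4*I*z - 4 = (z + 2*I)^2

The numerator P(z) = z^2 - 1 has P(-2*I) = -5 ≠ 0, so no factor of (z + 2*I) cancels.
Near z = -2*I we can therefore write f(z) = g(z)/(z + 2*I)^2 with g analytic at -2*I and g(-2*I) ≠ 0 (g is just the numerator).

Hence z = -2*I is a pole of order 2.

Final answer: 2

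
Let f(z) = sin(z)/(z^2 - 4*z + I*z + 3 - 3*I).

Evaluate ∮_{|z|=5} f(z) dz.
By the residue theorem, ∮_C f(z) dz = 2πi · (sum of the residues of f at the poles inside |z| = 5).

The denominator factors as (z - 1 + I)*(z - 3), so the singularities of f are simple poles at z = 1 - I, z = 3.
  |1 - I|² = 2 < 25 = 5², so this pole is inside the contour.
  |3|² = 9 < 25 = 5², so this pole is inside the contour.

With P(z) = sin(z) and Q(z) = z^2 - 4*z + I*z + 3 - 3*I, each pole is simple, so Res(f, z₀) = P(z₀)/Q'(z₀) with Q'(z) = 2*z - 4 + I.
  Res(f, 1 - I) = P(1 - I)/Q'(1 - I) = (sin(1 - I))/(-2 - I) = (-2/5 + I/5)*sin(1 - I)
  Res(f, 3) = P(3)/Q'(3) = (sin(3))/(2 + I) = (2/5 - I/5)*sin(3)

Sum of residues inside C: (2/5 - I/5)*sin(3) + (-2/5 + I/5)*sin(1 - I)
∮_C f(z) dz = 2πi · ((2/5 - I/5)*sin(3) + (-2/5 + I/5)*sin(1 - I)) = pi*(-2/5 - 4*I/5)*sin(1 - I) + pi*(2/5 + 4*I/5)*sin(3)

Final answer: pi*(-2/5 - 4*I/5)*sin(1 - I) + pi*(2/5 + 4*I/5)*sin(3)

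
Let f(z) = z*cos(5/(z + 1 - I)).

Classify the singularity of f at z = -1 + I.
Let u = z + 1 - I. Then
  cos(5/u) = Σ_{k≥0} (-1)^k (5)^(2k)/((2k)!·u^(2k)) = 1 - 25/(2*u^2) + 625/(24*u^4) + ...
which has infinitely many negative powers of u, so cos(5/(z + 1 - I)) has an essential singularity at z = -1 + I.
The extra factor z is a nonzero polynomial; if the product had at most a pole at z = -1 + I, dividing by that polynomial would leave cos(5/(z + 1 - I)) with at most a pole too — contradiction. (Equivalently, the product's Laurent series still has infinitely many negative powers.)
So the singularity is essential.

Final answer: essential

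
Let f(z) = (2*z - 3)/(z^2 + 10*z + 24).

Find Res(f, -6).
Write f(z) = P(z)/Q(z) with P(z) = 2*z - 3 and Q(z) = z^2 + 10*z + 24.
The denominator factors as Q(z) = (z + 4)*(z + 6), so z = -6 is a simple zero of Q and P is analytic there; z = -6 is therefore a simple pole and
  Res(f, z₀) = P(z₀)/Q'(z₀).

Q'(z) = 2*z + 10, so Q'(-6) = -2.
P(-6) = -15.

Res(f, -6) = (-15)/(-2) = 15/2

Final answer: 15/2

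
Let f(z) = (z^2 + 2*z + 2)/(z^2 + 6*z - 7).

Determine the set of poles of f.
The singularities of f are the zeros of the denominator. Factoring,
  z^2 + 6*z - 7 = (z + 7)*(z - 1)
so the candidates are z = -7, z = 1.

Check the numerator P(z) = z^2 + 2*z + 2 at each one:
  P(-7) = 37 ≠ 0, so z = -7 is a (simple) pole.
  P(1) = 5 ≠ 0, so z = 1 is a (simple) pole.

Poles of f: {-7, 1}

Final answer: {-7, 1}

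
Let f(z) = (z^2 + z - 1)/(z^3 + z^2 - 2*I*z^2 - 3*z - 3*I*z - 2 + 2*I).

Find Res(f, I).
Write f(z) = P(z)/Q(z) with P(z) = z^2 + z - 1 and Q(z) = z^3 + z^2 - 2*I*z^2 - 3*z - 3*I*z - 2 + 2*I.
The denominator factors as Q(z) = (z - 1 - I)*(z - I)*(z + 2), so z = I is a simple zero of Q and P is analytic there; z = I is therefore a simple pole and
  Res(f, z₀) = P(z₀)/Q'(z₀).

Q'(z) = 3*z^2 + 2*z - 4*I*z - 3 - 3*I, so Q'(I) = -2 - I.
P(I) = -2 + I.

Res(f, I) = (-2 + I)/(-2 - I) = 3/5 - 4*I/5

Final answer: 3/5 - 4*I/5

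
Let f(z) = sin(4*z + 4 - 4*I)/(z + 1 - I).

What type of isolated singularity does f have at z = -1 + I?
Let u = z + 1 - I. The argument of sin is 4*z + 4 - 4*I = 4u, so
  f = sin(4u)/u = ((4u) - (4u)^3/6 + ...)/u = 4 - (32/3)*u^2 + ...
The Laurent expansion about u = 0 has no negative powers; equivalently lim_{z→-1 + I} f(z) = 4 exists and is finite.
So the singularity is removable.

Final answer: removable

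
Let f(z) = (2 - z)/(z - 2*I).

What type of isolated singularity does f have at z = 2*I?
pole of order 1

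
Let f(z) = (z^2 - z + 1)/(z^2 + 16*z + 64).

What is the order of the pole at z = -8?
2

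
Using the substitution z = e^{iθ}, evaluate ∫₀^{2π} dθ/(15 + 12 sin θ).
Call the integral J. The integrand is 2π-periodic and we integrate over a full period, so shifting θ does not change the value (θ → θ + π/2 turns sin θ into cos θ). Hence
  J = ∫₀^{2π} dθ/(15 + 12 cos θ).
Put z = e^{iθ}: then cos θ = (z + 1/z)/2, dθ = dz/(iz), and z runs once counterclockwise around |z| = 1:
  J = ∮_{|z|=1} 1/(15 + 12*(z + 1/z)/2) · dz/(iz) = (2/i) ∮_{|z|=1} dz/(12*z^2 + 30*z + 12).
The roots of 12*z^2 + 30*z + 12 are z = (-15 ± sqrt(15^2 - 12^2))/12, with sqrt(81) = 9; their product is 1, so only z₊ = -1/2 lies inside the unit circle (z₋ = -2 lies outside).
z₊ is a simple zero of q(z) = 12*z^2 + 30*z + 12, so Res(1/q, z₊) = 1/q'(z₊) with q'(z) = 24*z + 30; and q'(z₊) = 12*(z₊ - z₋) = 18.
Therefore J = (2/i) · 2πi · 1/(18) = 2*pi/(9) = 2*pi/9

Final answer: 2*pi/9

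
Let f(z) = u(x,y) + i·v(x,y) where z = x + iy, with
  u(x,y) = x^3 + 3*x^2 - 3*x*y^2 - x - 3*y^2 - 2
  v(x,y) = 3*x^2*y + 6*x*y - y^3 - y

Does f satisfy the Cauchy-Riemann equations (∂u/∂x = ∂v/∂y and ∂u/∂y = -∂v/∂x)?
∂u/∂x = 3*x^2 + 6*x - 3*y^2 - 1
∂v/∂y = 3*x^2 + 6*x - 3*y^2 - 1
∂u/∂y = -6*x*y - 6*y
∂v/∂x = 6*x*y + 6*y
∂u/∂x = ∂v/∂y and ∂u/∂y = -∂v/∂x hold identically; f is analytic.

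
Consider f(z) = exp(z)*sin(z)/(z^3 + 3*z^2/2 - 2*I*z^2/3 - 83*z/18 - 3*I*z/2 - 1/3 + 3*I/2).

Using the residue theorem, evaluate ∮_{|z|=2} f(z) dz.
By the residue theorem, ∮_C f(z) dz = 2πi · (sum of the residues of f at the poles inside |z| = 2).

The denominator factors as (z - I/3)*(z - 3/2 - I/3)*(z + 3), so the singularities of f are simple poles at z = I/3, z = 3/2 + I/3, z = -3.
  |I/3|² = 1/9 < 4 = 2², so this pole is inside the contour.
  |3/2 + I/3|² = 85/36 < 4 = 2², so this pole is inside the contour.
  |-3|² = 9 > 4 = 2², so this pole is outside the contour.

With P(z) = exp(z)*sin(z) and Q(z) = z^3 + 3*z^2/2 - 2*I*z^2/3 - 83*z/18 - 3*I*z/2 - 1/3 + 3*I/2, each pole is simple, so Res(f, z₀) = P(z₀)/Q'(z₀) with Q'(z) = 3*z^2 + 3*z - 4*I*z/3 - 83/18 - 3*I/2.
  Res(f, I/3) = P(I/3)/Q'(I/3) = (I*exp(I/3)*sinh(1/3))/(-9/2 - I/2) = (-1/41 - 9*I/41)*exp(I/3)*sinh(1/3)
  Res(f, 3/2 + I/3) = P(3/2 + I/3)/Q'(3/2 + I/3) = (exp(3/2 + I/3)*sin(3/2 + I/3))/(27/4 + I/2) = (108/733 - 8*I/733)*exp(3/2 + I/3)*sin(3/2 + I/3)

Sum of residues inside C: (-1/41 - 9*I/41)*exp(I/3)*sinh(1/3) + (108/733 - 8*I/733)*exp(3/2 + I/3)*sin(3/2 + I/3)
∮_C f(z) dz = 2πi · ((-1/41 - 9*I/41)*exp(I/3)*sinh(1/3) + (108/733 - 8*I/733)*exp(3/2 + I/3)*sin(3/2 + I/3)) = pi*(18/41 - 2*I/41)*exp(I/3)*sinh(1/3) + pi*(16/733 + 216*I/733)*exp(3/2 + I/3)*sin(3/2 + I/3)

Final answer: pi*(18/41 - 2*I/41)*exp(I/3)*sinh(1/3) + pi*(16/733 + 216*I/733)*exp(3/2 + I/3)*sin(3/2 + I/3)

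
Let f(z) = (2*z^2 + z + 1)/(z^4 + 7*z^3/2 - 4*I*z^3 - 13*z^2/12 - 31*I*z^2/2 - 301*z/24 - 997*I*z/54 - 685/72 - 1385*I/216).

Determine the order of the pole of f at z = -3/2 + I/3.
Factor the denominator:
  z^4 + 7*z^3/2 - 4*I*z^3 - 13*z^2/12 - 31*I*z^2/2 - 301*z/24 - 997*I*z/54 - 685/72 - 1385*I/216 = (z + 3/2 - I/3)^3*(z - 1 - 3*I)

The numerator P(z) = 2*z^2 + z + 1 has P(-3/2 + I/3) = 34/9 - 5*I/3 ≠ 0, so no factor of (z + 3/2 - I/3) cancels.
Near z = -3/2 + I/3 we can therefore write f(z) = g(z)/(z + 3/2 - I/3)^3 with g analytic at -3/2 + I/3 and g(-3/2 + I/3) ≠ 0 (g is the numerator divided by the remaining denominator factors).

Hence z = -3/2 + I/3 is a pole of order 3.

Final answer: 3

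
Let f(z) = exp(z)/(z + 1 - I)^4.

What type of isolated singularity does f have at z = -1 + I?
Write f(z) = g(z)/(z + 1 - I)^4 with g(z) = exp(z).
g is entire and g(-1 + I) = exp(-1 + I) ≠ 0, so no factor of (z + 1 - I) cancels: the Laurent expansion of f about z = -1 + I starts at the power -4, i.e. lim_{z→z₀} (z - z₀)^4 f(z) = exp(-1 + I) is finite and nonzero.
So z = -1 + I is a pole of order 4.

Final answer: pole of order 4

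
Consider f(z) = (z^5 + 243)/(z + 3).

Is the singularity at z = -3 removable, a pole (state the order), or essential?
The numerator vanishes at z = -3 ((-3)^5 = -243), so it is divisible by z + 3:
  z^5 + 243 = (z + 3)*(z^4 - 3*z^3 + 9*z^2 - 27*z + 81)
Hence for z ≠ -3, f(z) = z^4 - 3*z^3 + 9*z^2 - 27*z + 81, a polynomial, and lim_{z→-3} f(z) = 405 is finite.
So the singularity is removable.

Final answer: removable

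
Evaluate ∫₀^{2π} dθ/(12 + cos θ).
Let J = ∫₀^{2π} dθ/(12 + cos θ).
Put z = e^{iθ}: then cos θ = (z + 1/z)/2, dθ = dz/(iz), and z runs once counterclockwise around |z| = 1:
  J = ∮_{|z|=1} 1/(12 + (z + 1/z)/2) · dz/(iz) = (2/i) ∮_{|z|=1} dz/(z^2 + 24*z + 1).
The roots of z^2 + 24*z + 1 are z = (-12 ± sqrt(12^2 - 1^2)), with sqrt(143) = sqrt(143); their product is 1, so only z₊ = -12 + sqrt(143) lies inside the unit circle (z₋ = -12 - sqrt(143) lies outside).
z₊ is a simple zero of q(z) = z^2 + 24*z + 1, so Res(1/q, z₊) = 1/q'(z₊) with q'(z) = 2*z + 24; and q'(z₊) = (z₊ - z₋) = 2*sqrt(143).
Therefore J = (2/i) · 2πi · 1/(2*sqrt(143)) = 2*pi/(sqrt(143)) = 2*sqrt(143)*pi/143

Final answer: 2*sqrt(143)*pi/143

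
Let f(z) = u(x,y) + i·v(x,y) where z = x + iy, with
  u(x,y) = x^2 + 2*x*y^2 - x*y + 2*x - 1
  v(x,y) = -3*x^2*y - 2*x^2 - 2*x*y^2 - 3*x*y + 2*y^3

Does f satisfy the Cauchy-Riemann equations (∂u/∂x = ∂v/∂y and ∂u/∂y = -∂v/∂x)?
∂u/∂x = 2*x + 2*y^2 - y + 2
∂v/∂y = -3*x^2 - 4*x*y - 3*x + 6*y^2
∂u/∂y = 4*x*y - x
∂v/∂x = -6*x*y - 4*x - 2*y^2 - 3*y
∂u/∂x ≠ ∂v/∂y and ∂u/∂y ≠ -∂v/∂x; the Cauchy-Riemann equations are not satisfied, so f is not analytic.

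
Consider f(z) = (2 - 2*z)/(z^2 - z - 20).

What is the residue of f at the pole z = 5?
Write f(z) = P(z)/Q(z) with P(z) = 2 - 2*z and Q(z) = z^2 - z - 20.
The denominator factors as Q(z) = (z - 5)*(z + 4), so z = 5 is a simple zero of Q and P is analytic there; z = 5 is therefore a simple pole and
  Res(f, z₀) = P(z₀)/Q'(z₀).

Q'(z) = 2*z - 1, so Q'(5) = 9.
P(5) = -8.

Res(f, 5) = (-8)/(9) = -8/9

Final answer: -8/9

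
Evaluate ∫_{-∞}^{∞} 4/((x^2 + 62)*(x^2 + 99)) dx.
Let f(z) = 4/((z^2 + 62)*(z^2 + 99)). The denominator has no real zeros and deg Q - deg P = 4 ≥ 2, so the integral of f over the upper semicircle |z| = R tends to 0 as R → ∞. Closing the contour in the upper half-plane,
  ∫_{-∞}^{∞} f(x) dx = 2πi · Σ Res(f, z_k)  over the poles with Im z_k > 0.

Zeros of the denominator: z^2 + 99 = 0 gives z = ±3*sqrt(11)*I; z^2 + 62 = 0 gives z = ±sqrt(62)*I.
Upper half-plane: z = 3*sqrt(11)*I, z = sqrt(62)*I (simple).

Each pole is a simple zero of Q(z) = z^4 + 161*z^2 + 6138, so Res(f, z₀) = P(z₀)/Q'(z₀) with P(z) = 4, Q'(z) = 4*z^3 + 322*z:
  Res(f, 3*sqrt(11)*I) = (4)/(-222*sqrt(11)*I) = 2*sqrt(11)*I/1221
  Res(f, sqrt(62)*I) = (4)/(74*sqrt(62)*I) = -sqrt(62)*I/1147

Sum of residues: I*(-33*sqrt(62) + 62*sqrt(11))/37851
∫_{-∞}^{∞} f(x) dx = 2πi · (I*(-33*sqrt(62) + 62*sqrt(11))/37851) = 2*pi*(-62*sqrt(11) + 33*sqrt(62))/37851

Final answer: 2*pi*(-62*sqrt(11) + 33*sqrt(62))/37851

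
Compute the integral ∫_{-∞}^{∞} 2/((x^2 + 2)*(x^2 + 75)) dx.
pi*(-2*sqrt(3) + 15*sqrt(2))/1095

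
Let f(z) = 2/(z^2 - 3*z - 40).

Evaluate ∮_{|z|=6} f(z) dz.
-4*I*pi/13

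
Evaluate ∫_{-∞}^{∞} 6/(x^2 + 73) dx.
Let f(z) = 6/(z^2 + 73). The denominator has no real zeros and deg Q - deg P = 2 ≥ 2, so the integral of f over the upper semicircle |z| = R tends to 0 as R → ∞. Closing the contour in the upper half-plane,
  ∫_{-∞}^{∞} f(x) dx = 2πi · Σ Res(f, z_k)  over the poles with Im z_k > 0.

Zeros of the denominator: z^2 + 73 = 0 gives z = ±sqrt(73)*I.
Upper half-plane: z = sqrt(73)*I (simple).

Each pole is a simple zero of Q(z) = z^2 + 73, so Res(f, z₀) = P(z₀)/Q'(z₀) with P(z) = 6, Q'(z) = 2*z:
  Res(f, sqrt(73)*I) = (6)/(2*sqrt(73)*I) = -3*sqrt(73)*I/73

∫_{-∞}^{∞} f(x) dx = 2πi · (-3*sqrt(73)*I/73) = 6*sqrt(73)*pi/73

Final answer: 6*sqrt(73)*pi/73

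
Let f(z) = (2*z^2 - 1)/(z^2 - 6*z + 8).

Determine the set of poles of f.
{2, 4}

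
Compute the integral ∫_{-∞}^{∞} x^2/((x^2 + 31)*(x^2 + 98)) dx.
Let f(z) = z^2/((z^2 + 31)*(z^2 + 98)). The denominator has no real zeros and deg Q - deg P = 2 ≥ 2, so the integral of f over the upper semicircle |z| = R tends to 0 as R → ∞. Closing the contour in the upper half-plane,
  ∫_{-∞}^{∞} f(x) dx = 2πi · Σ Res(f, z_k)  over the poles with Im z_k > 0.

Zeros of the denominator: z^2 + 98 = 0 gives z = ±7*sqrt(2)*I; z^2 + 31 = 0 gives z = ±sqrt(31)*I.
Upper half-plane: z = 7*sqrt(2)*I, z = sqrt(31)*I (simple).

Each pole is a simple zero of Q(z) = z^4 + 129*z^2 + 3038, so Res(f, z₀) = P(z₀)/Q'(z₀) with P(z) = z^2, Q'(z) = 4*z^3 + 258*z:
  Res(f, 7*sqrt(2)*I) = (-98)/(-938*sqrt(2)*I) = -7*sqrt(2)*I/134
  Res(f, sqrt(31)*I) = (-31)/(134*sqrt(31)*I) = sqrt(31)*I/134

Sum of residues: I*(-7*sqrt(2) + sqrt(31))/134
∫_{-∞}^{∞} f(x) dx = 2πi · (I*(-7*sqrt(2) + sqrt(31))/134) = pi*(-sqrt(31) + 7*sqrt(2))/67

Final answer: pi*(-sqrt(31) + 7*sqrt(2))/67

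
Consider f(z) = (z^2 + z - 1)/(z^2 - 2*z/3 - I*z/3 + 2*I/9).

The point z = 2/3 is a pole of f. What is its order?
Factor the denominator:
  z^2 - 2*z/3 - I*z/3 + 2*I/9 = (z - 2/3)*(z - I/3)

The numerator P(z) = z^2 + z - 1 has P(2/3) = 1/9 ≠ 0, so no factor of (z - 2/3) cancels.
Near z = 2/3 we can therefore write f(z) = g(z)/(z - 2/3) with g analytic at 2/3 and g(2/3) ≠ 0 (g is the numerator divided by the remaining denominator factors).

Hence z = 2/3 is a pole of order 1.

Final answer: 1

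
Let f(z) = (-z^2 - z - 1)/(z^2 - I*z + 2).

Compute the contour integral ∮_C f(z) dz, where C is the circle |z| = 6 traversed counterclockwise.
By the residue theorem, ∮_C f(z) dz = 2πi · (sum of the residues of f at the poles inside |z| = 6).

The denominator factors as (z + I)*(z - 2*I), so the singularities of f are simple poles at z = -I, z = 2*I.
  |-I|² = 1 < 36 = 6², so this pole is inside the contour.
  |2*I|² = 4 < 36 = 6², so this pole is inside the contour.

With P(z) = -z^2 - z - 1 and Q(z) = z^2 - I*z + 2, each pole is simple, so Res(f, z₀) = P(z₀)/Q'(z₀) with Q'(z) = 2*z - I.
  Res(f, -I) = P(-I)/Q'(-I) = (I)/(-3*I) = -1/3
  Res(f, 2*I) = P(2*I)/Q'(2*I) = (3 - 2*I)/(3*I) = -2/3 - I

Sum of residues inside C: -1 - I
∮_C f(z) dz = 2πi · (-1 - I) = pi*(2 - 2*I)

Final answer: pi*(2 - 2*I)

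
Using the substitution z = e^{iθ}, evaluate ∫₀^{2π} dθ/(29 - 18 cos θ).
2*sqrt(517)*pi/517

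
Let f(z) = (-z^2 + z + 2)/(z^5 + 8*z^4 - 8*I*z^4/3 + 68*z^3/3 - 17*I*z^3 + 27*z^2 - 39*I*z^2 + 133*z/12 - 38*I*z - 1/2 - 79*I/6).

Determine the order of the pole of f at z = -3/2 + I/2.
Factor the denominator:
  z^5 + 8*z^4 - 8*I*z^4/3 + 68*z^3/3 - 17*I*z^3 + 27*z^2 - 39*I*z^2 + 133*z/12 - 38*I*z - 1/2 - 79*I/6 = (z + 3/2 - I/2)^4*(z + 2 - 2*I/3)

The numerator P(z) = -z^2 + z + 2 has P(-3/2 + I/2) = -3/2 + 2*I ≠ 0, so no factor of (z + 3/2 - I/2) cancels.
Near z = -3/2 + I/2 we can therefore write f(z) = g(z)/(z + 3/2 - I/2)^4 with g analytic at -3/2 + I/2 and g(-3/2 + I/2) ≠ 0 (g is the numerator divided by the remaining denominator factors).

Hence z = -3/2 + I/2 is a pole of order 4.

Final answer: 4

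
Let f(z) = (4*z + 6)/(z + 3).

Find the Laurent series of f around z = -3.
Put w = z - (-3), i.e. z = w - 3. The denominator is w, so it suffices to rewrite the numerator in powers of w.

P(z) = 4*z + 6
P(w - 3) = -6 + 4*w

Dividing each term by w:
  f = -6/w + 4

Substituting back w = z + 3:
  f(z) = -6/(z + 3) + 4

The series is finite because the numerator is a polynomial; the negative powers form the principal part, and the coefficient of 1/(z + 3) gives Res(f, -3) = -6.

Final answer: -6/(z + 3) + 4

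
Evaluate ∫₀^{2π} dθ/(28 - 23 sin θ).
2*sqrt(255)*pi/255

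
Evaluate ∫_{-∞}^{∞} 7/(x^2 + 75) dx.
Let f(z) = 7/(z^2 + 75). The denominator has no real zeros and deg Q - deg P = 2 ≥ 2, so the integral of f over the upper semicircle |z| = R tends to 0 as R → ∞. Closing the contour in the upper half-plane,
  ∫_{-∞}^{∞} f(x) dx = 2πi · Σ Res(f, z_k)  over the poles with Im z_k > 0.

Zeros of the denominator: z^2 + 75 = 0 gives z = ±5*sqrt(3)*I.
Upper half-plane: z = 5*sqrt(3)*I (simple).

Each pole is a simple zero of Q(z) = z^2 + 75, so Res(f, z₀) = P(z₀)/Q'(z₀) with P(z) = 7, Q'(z) = 2*z:
  Res(f, 5*sqrt(3)*I) = (7)/(10*sqrt(3)*I) = -7*sqrt(3)*I/30

∫_{-∞}^{∞} f(x) dx = 2πi · (-7*sqrt(3)*I/30) = 7*sqrt(3)*pi/15

Final answer: 7*sqrt(3)*pi/15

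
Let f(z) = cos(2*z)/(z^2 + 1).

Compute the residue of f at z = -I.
I*cosh(2)/2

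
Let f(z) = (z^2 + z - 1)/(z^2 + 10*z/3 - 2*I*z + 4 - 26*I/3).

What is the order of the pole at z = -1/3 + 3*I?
Factor the denominator:
  z^2 + 10*z/3 - 2*I*z + 4 - 26*I/3 = (z + 1/3 - 3*I)*(z + 3 + I)

The numerator P(z) = z^2 + z - 1 has P(-1/3 + 3*I) = -92/9 + I ≠ 0, so no factor of (z + 1/3 - 3*I) cancels.
Near z = -1/3 + 3*I we can therefore write f(z) = g(z)/(z + 1/3 - 3*I) with g analytic at -1/3 + 3*I and g(-1/3 + 3*I) ≠ 0 (g is the numerator divided by the remaining denominator factors).

Hence z = -1/3 + 3*I is a pole of order 1.

Final answer: 1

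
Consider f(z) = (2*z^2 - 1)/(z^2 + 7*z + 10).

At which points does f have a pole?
The singularities of f are the zeros of the denominator. Factoring,
  z^2 + 7*z + 10 = (z + 2)*(z + 5)
so the candidates are z = -2, z = -5.

Check the numerator P(z) = 2*z^2 - 1 at each one:
  P(-2) = 7 ≠ 0, so z = -2 is a (simple) pole.
  P(-5) = 49 ≠ 0, so z = -5 is a (simple) pole.

Poles of f: {-5, -2}

Final answer: {-5, -2}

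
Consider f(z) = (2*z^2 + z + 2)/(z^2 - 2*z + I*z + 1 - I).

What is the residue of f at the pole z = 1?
Write f(z) = P(z)/Q(z) with P(z) = 2*z^2 + z + 2 and Q(z) = z^2 - 2*z + I*z + 1 - I.
The denominator factors as Q(z) = (z - 1)*(z - 1 + I), so z = 1 is a simple zero of Q and P is analytic there; z = 1 is therefore a simple pole and
  Res(f, z₀) = P(z₀)/Q'(z₀).

Q'(z) = 2*z - 2 + I, so Q'(1) = I.
P(1) = 5.

Res(f, 1) = (5)/(I) = -5*I

Final answer: -5*I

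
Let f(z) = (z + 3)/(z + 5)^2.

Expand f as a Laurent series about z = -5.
Put w = z - (-5), i.e. z = w - 5. The denominator is w^2, so it suffices to rewrite the numerator in powers of w.

P(z) = z + 3
P(w - 5) = -2 + w

Dividing each term by w^2:
  f = -2/w^2 + 1/w

Substituting back w = z + 5:
  f(z) = -2/(z + 5)^2 + 1/(z + 5)

The series is finite because the numerator is a polynomial; the negative powers form the principal part, and the coefficient of 1/(z + 5) gives Res(f, -5) = 1.

Final answer: -2/(z + 5)^2 + 1/(z + 5)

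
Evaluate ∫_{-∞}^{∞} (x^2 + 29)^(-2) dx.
Let f(z) = (z^2 + 29)^(-2). The denominator has no real zeros and deg Q - deg P = 4 ≥ 2, so the integral of f over the upper semicircle |z| = R tends to 0 as R → ∞. Closing the contour in the upper half-plane,
  ∫_{-∞}^{∞} f(x) dx = 2πi · Σ Res(f, z_k)  over the poles with Im z_k > 0.

Zeros of the denominator: z^2 + 29 = 0 gives z = ±sqrt(29)*I.
Upper half-plane: z = sqrt(29)*I (a pole of order 2).

Write f(z) = g(z)/(z - sqrt(29)*I)^2 with g(z) = (z + sqrt(29)*I)^(-2). For a double pole, Res(f, z₀) = g'(z₀):
  g'(z) = -2/(z + sqrt(29)*I)^3
  Res(f, sqrt(29)*I) = g'(sqrt(29)*I) = -sqrt(29)*I/3364

∫_{-∞}^{∞} f(x) dx = 2πi · (-sqrt(29)*I/3364) = sqrt(29)*pi/1682

Final answer: sqrt(29)*pi/1682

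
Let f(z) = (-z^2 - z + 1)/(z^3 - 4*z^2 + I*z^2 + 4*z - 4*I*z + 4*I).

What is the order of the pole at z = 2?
Factor the denominator:
  z^3 - 4*z^2 + I*z^2 + 4*z - 4*I*z + 4*I = (z - 2)^2*(z + I)

The numerator P(z) = -z^2 - z + 1 has P(2) = -5 ≠ 0, so no factor of (z - 2) cancels.
Near z = 2 we can therefore write f(z) = g(z)/(z - 2)^2 with g analytic at 2 and g(2) ≠ 0 (g is the numerator divided by the remaining denominator factors).

Hence z = 2 is a pole of order 2.

Final answer: 2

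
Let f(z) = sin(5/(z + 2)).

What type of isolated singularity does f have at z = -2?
Let u = z + 2. Then
  sin(5/u) = Σ_{k≥0} (-1)^k (5)^(2k+1)/((2k+1)!·u^(2k+1)) = 5/u - 125/(6*u^3) + 625/(24*u^5) + ...
which has infinitely many negative powers of u, so sin(5/(z + 2)) has an essential singularity at z = -2.
So the singularity is essential.

Final answer: essential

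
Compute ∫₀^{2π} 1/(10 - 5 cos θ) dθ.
Call the integral J. The integrand is 2π-periodic and we integrate over a full period, so shifting θ does not change the value (θ → θ + π flips the sign of the trig term). Hence
  J = ∫₀^{2π} dθ/(10 + 5 cos θ).
Put z = e^{iθ}: then cos θ = (z + 1/z)/2, dθ = dz/(iz), and z runs once counterclockwise around |z| = 1:
  J = ∮_{|z|=1} 1/(10 + 5*(z + 1/z)/2) · dz/(iz) = (2/i) ∮_{|z|=1} dz/(5*z^2 + 20*z + 5).
The roots of 5*z^2 + 20*z + 5 are z = (-10 ± sqrt(10^2 - 5^2))/5, with sqrt(75) = 5*sqrt(3); their product is 1, so only z₊ = -2 + sqrt(3) lies inside the unit circle (z₋ = -2 - sqrt(3) lies outside).
z₊ is a simple zero of q(z) = 5*z^2 + 20*z + 5, so Res(1/q, z₊) = 1/q'(z₊) with q'(z) = 10*z + 20; and q'(z₊) = 5*(z₊ - z₋) = 10*sqrt(3).
Therefore J = (2/i) · 2πi · 1/(10*sqrt(3)) = 2*pi/(5*sqrt(3)) = 2*sqrt(3)*pi/15

Final answer: 2*sqrt(3)*pi/15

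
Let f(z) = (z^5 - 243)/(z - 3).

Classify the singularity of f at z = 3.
removable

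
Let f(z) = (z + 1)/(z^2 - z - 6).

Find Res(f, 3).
Write f(z) = P(z)/Q(z) with P(z) = z + 1 and Q(z) = z^2 - z - 6.
The denominator factors as Q(z) = (z + 2)*(z - 3), so z = 3 is a simple zero of Q and P is analytic there; z = 3 is therefore a simple pole and
  Res(f, z₀) = P(z₀)/Q'(z₀).

Q'(z) = 2*z - 1, so Q'(3) = 5.
P(3) = 4.

Res(f, 3) = (4)/(5) = 4/5

Final answer: 4/5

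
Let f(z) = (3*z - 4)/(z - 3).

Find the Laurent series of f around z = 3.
Put w = z - (3), i.e. z = w + 3. The denominator is w, so it suffices to rewrite the numerator in powers of w.

P(z) = 3*z - 4
P(w + 3) = 5 + 3*w

Dividing each term by w:
  f = 5/w + 3

Substituting back w = z - 3:
  f(z) = 5/(z - 3) + 3

The series is finite because the numerator is a polynomial; the negative powers form the principal part, and the coefficient of 1/(z - 3) gives Res(f, 3) = 5.

Final answer: 5/(z - 3) + 3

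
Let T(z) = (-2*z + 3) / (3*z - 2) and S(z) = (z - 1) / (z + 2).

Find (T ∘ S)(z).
(z + 8)/(z - 7)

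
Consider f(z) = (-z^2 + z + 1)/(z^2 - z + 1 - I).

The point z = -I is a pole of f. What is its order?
1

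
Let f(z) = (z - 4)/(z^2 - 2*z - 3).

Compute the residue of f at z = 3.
Write f(z) = P(z)/Q(z) with P(z) = z - 4 and Q(z) = z^2 - 2*z - 3.
The denominator factors as Q(z) = (z + 1)*(z - 3), so z = 3 is a simple zero of Q and P is analytic there; z = 3 is therefore a simple pole and
  Res(f, z₀) = P(z₀)/Q'(z₀).

Q'(z) = 2*z - 2, so Q'(3) = 4.
P(3) = -1.

Res(f, 3) = (-1)/(4) = -1/4

Final answer: -1/4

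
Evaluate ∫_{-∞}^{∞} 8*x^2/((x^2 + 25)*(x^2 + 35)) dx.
Let f(z) = 8*z^2/((z^2 + 25)*(z^2 + 35)). The denominator has no real zeros and deg Q - deg P = 2 ≥ 2, so the integral of f over the upper semicircle |z| = R tends to 0 as R → ∞. Closing the contour in the upper half-plane,
  ∫_{-∞}^{∞} f(x) dx = 2πi · Σ Res(f, z_k)  over the poles with Im z_k > 0.

Zeros of the denominator: z^2 + 25 = 0 gives z = ±5*I; z^2 + 35 = 0 gives z = ±sqrt(35)*I.
Upper half-plane: z = 5*I, z = sqrt(35)*I (simple).

Each pole is a simple zero of Q(z) = z^4 + 60*z^2 + 875, so Res(f, z₀) = P(z₀)/Q'(z₀) with P(z) = 8*z^2, Q'(z) = 4*z^3 + 120*z:
  Res(f, 5*I) = (-200)/(100*I) = 2*I
  Res(f, sqrt(35)*I) = (-280)/(-20*sqrt(35)*I) = -2*sqrt(35)*I/5

Sum of residues: 2*I*(5 - sqrt(35))/5
∫_{-∞}^{∞} f(x) dx = 2πi · (2*I*(5 - sqrt(35))/5) = 4*pi*(-5 + sqrt(35))/5

Final answer: 4*pi*(-5 + sqrt(35))/5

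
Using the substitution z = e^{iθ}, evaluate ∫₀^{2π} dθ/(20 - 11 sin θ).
Call the integral J. The integrand is 2π-periodic and we integrate over a full period, so shifting θ does not change the value (θ → θ + π/2 turns sin θ into cos θ; θ → θ + π flips the sign of the trig term). Hence
  J = ∫₀^{2π} dθ/(20 + 11 cos θ).
Put z = e^{iθ}: then cos θ = (z + 1/z)/2, dθ = dz/(iz), and z runs once counterclockwise around |z| = 1:
  J = ∮_{|z|=1} 1/(20 + 11*(z + 1/z)/2) · dz/(iz) = (2/i) ∮_{|z|=1} dz/(11*z^2 + 40*z + 11).
The roots of 11*z^2 + 40*z + 11 are z = (-20 ± sqrt(20^2 - 11^2))/11, with sqrt(279) = 3*sqrt(31); their product is 1, so only z₊ = -20/11 + 3*sqrt(31)/11 lies inside the unit circle (z₋ = -20/11 - 3*sqrt(31)/11 lies outside).
z₊ is a simple zero of q(z) = 11*z^2 + 40*z + 11, so Res(1/q, z₊) = 1/q'(z₊) with q'(z) = 22*z + 40; and q'(z₊) = 11*(z₊ - z₋) = 6*sqrt(31).
Therefore J = (2/i) · 2πi · 1/(6*sqrt(31)) = 2*pi/(3*sqrt(31)) = 2*sqrt(31)*pi/93

Final answer: 2*sqrt(31)*pi/93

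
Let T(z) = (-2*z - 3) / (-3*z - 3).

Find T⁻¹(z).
Set w = T(z) = (-2*z - 3) / (-3*z - 3) and solve for z:
  w*(-3*z - 3) = -2*z - 3
  -3*w + z*(2 - 3*w) + 3 = 0
  z*(2 - 3*w) = 3*w - 3
  z = (3 - 3*w)/(3*w - 2)
Renaming the variable, T⁻¹(z) = (-3*z + 3)/(3*z - 2).
(Check: ad - bc = -3 ≠ 0, so T is invertible.)

Final answer: (-3*z + 3)/(3*z - 2)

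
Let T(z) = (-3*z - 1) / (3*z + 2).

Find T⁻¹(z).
Set w = T(z) = (-3*z - 1) / (3*z + 2) and solve for z:
  w*(3*z + 2) = -3*z - 1
  2*w + z*(3*w + 3) + 1 = 0
  z*(3*w + 3) = -2*w - 1
  z = (2*w + 1)/(-3*w - 3)
Renaming the variable, T⁻¹(z) = (2*z + 1)/(-3*z - 3) = (-2*z - 1)/(3*z + 3).
(Check: ad - bc = -3 ≠ 0, so T is invertible.)

Final answer: (-2*z - 1)/(3*z + 3)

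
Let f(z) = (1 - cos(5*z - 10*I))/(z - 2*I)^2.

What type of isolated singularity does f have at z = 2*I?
Let u = z - 2*I. The argument of cos is 5*z - 10*I = 5u, so
  f = (1 - cos(5u))/u^2 = ((5u)^2/2 - (5u)^4/24 + ...)/u^2 = 25/2 - (625/24)*u^2 + ...
The Laurent expansion about u = 0 has no negative powers; equivalently lim_{z→2*I} f(z) = 25/2 exists and is finite.
So the singularity is removable.

Final answer: removable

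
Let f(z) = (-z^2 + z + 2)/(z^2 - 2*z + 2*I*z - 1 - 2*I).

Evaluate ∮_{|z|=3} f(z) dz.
By the residue theorem, ∮_C f(z) dz = 2πi · (sum of the residues of f at the poles inside |z| = 3).

The denominator factors as (z + I)*(z - 2 + I), so the singularities of f are simple poles at z = -I, z = 2 - I.
  |-I|² = 1 < 9 = 3², so this pole is inside the contour.
  |2 - I|² = 5 < 9 = 3², so this pole is inside the contour.

With P(z) = -z^2 + z + 2 and Q(z) = z^2 - 2*z + 2*I*z - 1 - 2*I, each pole is simple, so Res(f, z₀) = P(z₀)/Q'(z₀) with Q'(z) = 2*z - 2 + 2*I.
  Res(f, -I) = P(-I)/Q'(-I) = (3 - I)/(-2) = -3/2 + I/2
  Res(f, 2 - I) = P(2 - I)/Q'(2 - I) = (1 + 3*I)/(2) = 1/2 + 3*I/2

Sum of residues inside C: -1 + 2*I
∮_C f(z) dz = 2πi · (-1 + 2*I) = pi*(-4 - 2*I)

Final answer: pi*(-4 - 2*I)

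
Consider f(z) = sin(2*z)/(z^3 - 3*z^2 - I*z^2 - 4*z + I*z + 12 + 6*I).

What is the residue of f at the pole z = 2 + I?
Write f(z) = P(z)/Q(z) with P(z) = sin(2*z) and Q(z) = z^3 - 3*z^2 - I*z^2 - 4*z + I*z + 12 + 6*I.
The denominator factors as Q(z) = (z + 2)*(z - 2 - I)*(z - 3), so z = 2 + I is a simple zero of Q and P is analytic there; z = 2 + I is therefore a simple pole and
  Res(f, z₀) = P(z₀)/Q'(z₀).

Q'(z) = 3*z^2 - 6*z - 2*I*z - 4 + I, so Q'(2 + I) = -5 + 3*I.
P(2 + I) = sin(4 + 2*I).

Res(f, 2 + I) = (sin(4 + 2*I))/(-5 + 3*I) = (-5/34 - 3*I/34)*sin(4 + 2*I)

Final answer: (-5/34 - 3*I/34)*sin(4 + 2*I)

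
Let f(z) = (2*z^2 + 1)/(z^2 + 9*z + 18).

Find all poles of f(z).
The singularities of f are the zeros of the denominator. Factoring,
  z^2 + 9*z + 18 = (z + 3)*(z + 6)
so the candidates are z = -3, z = -6.

Check the numerator P(z) = 2*z^2 + 1 at each one:
  P(-3) = 19 ≠ 0, so z = -3 is a (simple) pole.
  P(-6) = 73 ≠ 0, so z = -6 is a (simple) pole.

Poles of f: {-6, -3}

Final answer: {-6, -3}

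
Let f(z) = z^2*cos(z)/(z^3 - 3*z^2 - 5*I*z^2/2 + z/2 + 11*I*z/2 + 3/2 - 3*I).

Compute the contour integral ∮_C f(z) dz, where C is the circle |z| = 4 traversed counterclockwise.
By the residue theorem, ∮_C f(z) dz = 2πi · (sum of the residues of f at the poles inside |z| = 4).

The denominator factors as (z - 2 - I)*(z - 3*I/2)*(z - 1), so the singularities of f are simple poles at z = 2 + I, z = 3*I/2, z = 1.
  |2 + I|² = 5 < 16 = 4², so this pole is inside the contour.
  |3*I/2|² = 9/4 < 16 = 4², so this pole is inside the contour.
  |1|² = 1 < 16 = 4², so this pole is inside the contour.

With P(z) = z^2*cos(z) and Q(z) = z^3 - 3*z^2 - 5*I*z^2/2 + z/2 + 11*I*z/2 + 3/2 - 3*I, each pole is simple, so Res(f, z₀) = P(z₀)/Q'(z₀) with Q'(z) = 3*z^2 - 6*z - 5*I*z + 1/2 + 11*I/2.
  Res(f, 2 + I) = P(2 + I)/Q'(2 + I) = ((3 + 4*I)*cos(2 + I))/(5/2 + 3*I/2) = (27/17 + 11*I/17)*cos(2 + I)
  Res(f, 3*I/2) = P(3*I/2)/Q'(3*I/2) = (-9*cosh(3/2)/4)/(5/4 - 7*I/2) = (-45/221 - 126*I/221)*cosh(3/2)
  Res(f, 1) = P(1)/Q'(1) = (cos(1))/(-5/2 + I/2) = (-5/13 - I/13)*cos(1)

Sum of residues inside C: (27/17 + 11*I/17)*cos(2 + I) + (-45/221 - 126*I/221)*cosh(3/2) + (-5/13 - I/13)*cos(1)
∮_C f(z) dz = 2πi · ((27/17 + 11*I/17)*cos(2 + I) + (-45/221 - 126*I/221)*cosh(3/2) + (-5/13 - I/13)*cos(1)) = pi*(252/221 - 90*I/221)*cosh(3/2) + pi*(-22/17 + 54*I/17)*cos(2 + I) + pi*(2/13 - 10*I/13)*cos(1)

Final answer: pi*(252/221 - 90*I/221)*cosh(3/2) + pi*(-22/17 + 54*I/17)*cos(2 + I) + pi*(2/13 - 10*I/13)*cos(1)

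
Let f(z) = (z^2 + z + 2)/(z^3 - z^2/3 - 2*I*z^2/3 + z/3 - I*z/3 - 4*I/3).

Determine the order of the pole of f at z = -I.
Factor the denominator:
  z^3 - z^2/3 - 2*I*z^2/3 + z/3 - I*z/3 - 4*I/3 = (z + I)*(z - 1 - I)*(z + 2/3 - 2*I/3)

The numerator P(z) = z^2 + z + 2 has P(-I) = 1 - I ≠ 0, so no factor of (z + I) cancels.
Near z = -I we can therefore write f(z) = g(z)/(z + I) with g analytic at -I and g(-I) ≠ 0 (g is the numerator divided by the remaining denominator factors).

Hence z = -I is a pole of order 1.

Final answer: 1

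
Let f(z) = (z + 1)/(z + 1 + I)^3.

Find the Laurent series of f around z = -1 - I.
-I/(z + 1 + I)^3 + 1/(z + 1 + I)^2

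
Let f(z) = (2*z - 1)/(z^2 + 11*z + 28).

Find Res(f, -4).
-3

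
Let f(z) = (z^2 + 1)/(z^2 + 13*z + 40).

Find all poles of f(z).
The singularities of f are the zeros of the denominator. Factoring,
  z^2 + 13*z + 40 = (z + 5)*(z + 8)
so the candidates are z = -5, z = -8.

Check the numerator P(z) = z^2 + 1 at each one:
  P(-5) = 26 ≠ 0, so z = -5 is a (simple) pole.
  P(-8) = 65 ≠ 0, so z = -8 is a (simple) pole.

Poles of f: {-8, -5}

Final answer: {-8, -5}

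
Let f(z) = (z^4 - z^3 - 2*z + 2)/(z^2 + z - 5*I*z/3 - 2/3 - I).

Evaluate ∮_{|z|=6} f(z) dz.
By the residue theorem, ∮_C f(z) dz = 2πi · (sum of the residues of f at the poles inside |z| = 6).

The denominator factors as (z + 1 - 2*I/3)*(z - I), so the singularities of f are simple poles at z = -1 + 2*I/3, z = I.
  |-1 + 2*I/3|² = 13/9 < 36 = 6², so this pole is inside the contour.
  |I|² = 1 < 36 = 6², so this pole is inside the contour.

With P(z) = z^4 - z^3 - 2*z + 2 and Q(z) = z^2 + z - 5*I*z/3 - 2/3 - I, each pole is simple, so Res(f, z₀) = P(z₀)/Q'(z₀) with Q'(z) = 2*z + 1 - 5*I/3.
  Res(f, -1 + 2*I/3) = P(-1 + 2*I/3)/Q'(-1 + 2*I/3) = (178/81 - 122*I/27)/(-1 - I/3) = -28/45 + 638*I/135
  Res(f, I) = P(I)/Q'(I) = (3 - I)/(1 + I/3) = 12/5 - 9*I/5

Sum of residues inside C: 16/9 + 79*I/27
∮_C f(z) dz = 2πi · (16/9 + 79*I/27) = pi*(-158/27 + 32*I/9)

Final answer: pi*(-158/27 + 32*I/9)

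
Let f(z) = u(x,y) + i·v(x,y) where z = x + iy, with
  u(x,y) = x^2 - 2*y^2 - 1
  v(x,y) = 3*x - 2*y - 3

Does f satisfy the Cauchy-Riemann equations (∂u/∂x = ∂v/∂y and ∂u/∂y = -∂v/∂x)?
∂u/∂x = 2*x
∂v/∂y = -2
∂u/∂y = -4*y
∂v/∂x = 3
∂u/∂x ≠ ∂v/∂y and ∂u/∂y ≠ -∂v/∂x; the Cauchy-Riemann equations are not satisfied, so f is not analytic.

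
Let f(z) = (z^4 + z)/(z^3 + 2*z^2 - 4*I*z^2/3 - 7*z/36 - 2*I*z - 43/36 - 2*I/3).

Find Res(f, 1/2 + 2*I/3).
Write f(z) = P(z)/Q(z) with P(z) = z^4 + z and Q(z) = z^3 + 2*z^2 - 4*I*z^2/3 - 7*z/36 - 2*I*z - 43/36 - 2*I/3.
The denominator factors as Q(z) = (z + 1)*(z - 1/2 - 2*I/3)*(z + 3/2 - 2*I/3), so z = 1/2 + 2*I/3 is a simple zero of Q and P is analytic there; z = 1/2 + 2*I/3 is therefore a simple pole and
  Res(f, z₀) = P(z₀)/Q'(z₀).

Q'(z) = 3*z^2 + 4*z - 8*I*z/3 - 7/36 - 2*I, so Q'(1/2 + 2*I/3) = 3 + 4*I/3.
P(1/2 + 2*I/3) = 121/1296 + 11*I/27.

Res(f, 1/2 + 2*I/3) = (121/1296 + 11*I/27)/(3 + 4*I/3) = 11/144 + 11*I/108

Final answer: 11/144 + 11*I/108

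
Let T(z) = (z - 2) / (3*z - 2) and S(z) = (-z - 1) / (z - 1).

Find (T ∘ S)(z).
(3*z - 1)/(5*z + 1)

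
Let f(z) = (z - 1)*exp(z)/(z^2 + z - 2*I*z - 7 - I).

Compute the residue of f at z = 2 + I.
(1/5 + I/5)*exp(2 + I)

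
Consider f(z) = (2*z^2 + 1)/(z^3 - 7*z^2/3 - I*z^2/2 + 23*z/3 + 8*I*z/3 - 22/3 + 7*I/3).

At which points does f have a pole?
The singularities of f are the zeros of the denominator. Factoring,
  z^3 - 7*z^2/3 - I*z^2/2 + 23*z/3 + 8*I*z/3 - 22/3 + 7*I/3 = (z - 1/3 - 3*I)*(z - 1 + 3*I/2)*(z - 1 + I)
so the candidates are z = 1/3 + 3*I, z = 1 - 3*I/2, z = 1 - I.

Check the numerator P(z) = 2*z^2 + 1 at each one:
  P(1/3 + 3*I) = -151/9 + 4*I ≠ 0, so z = 1/3 + 3*I is a (simple) pole.
  P(1 - 3*I/2) = -3/2 - 6*I ≠ 0, so z = 1 - 3*I/2 is a (simple) pole.
  P(1 - I) = 1 - 4*I ≠ 0, so z = 1 - I is a (simple) pole.

Poles of f: {1/3 + 3*I, 1 - 3*I/2, 1 - I}

Final answer: {1/3 + 3*I, 1 - 3*I/2, 1 - I}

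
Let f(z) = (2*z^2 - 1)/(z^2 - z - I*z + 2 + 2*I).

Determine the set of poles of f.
The singularities of f are the zeros of the denominator. Factoring,
  z^2 - z - I*z + 2 + 2*I = (z - 2*I)*(z - 1 + I)
so the candidates are z = 2*I, z = 1 - I.

Check the numerator P(z) = 2*z^2 - 1 at each one:
  P(2*I) = -9 ≠ 0, so z = 2*I is a (simple) pole.
  P(1 - I) = -1 - 4*I ≠ 0, so z = 1 - I is a (simple) pole.

Poles of f: {2*I, 1 - I}

Final answer: {2*I, 1 - I}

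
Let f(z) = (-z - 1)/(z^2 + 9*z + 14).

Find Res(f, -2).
1/5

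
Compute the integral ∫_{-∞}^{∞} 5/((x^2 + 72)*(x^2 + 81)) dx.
Let f(z) = 5/((z^2 + 72)*(z^2 + 81)). The denominator has no real zeros and deg Q - deg P = 4 ≥ 2, so the integral of f over the upper semicircle |z| = R tends to 0 as R → ∞. Closing the contour in the upper half-plane,
  ∫_{-∞}^{∞} f(x) dx = 2πi · Σ Res(f, z_k)  over the poles with Im z_k > 0.

Zeros of the denominator: z^2 + 81 = 0 gives z = ±9*I; z^2 + 72 = 0 gives z = ±6*sqrt(2)*I.
Upper half-plane: z = 9*I, z = 6*sqrt(2)*I (simple).

Each pole is a simple zero of Q(z) = z^4 + 153*z^2 + 5832, so Res(f, z₀) = P(z₀)/Q'(z₀) with P(z) = 5, Q'(z) = 4*z^3 + 306*z:
  Res(f, 9*I) = (5)/(-162*I) = 5*I/162
  Res(f, 6*sqrt(2)*I) = (5)/(108*sqrt(2)*I) = -5*sqrt(2)*I/216

Sum of residues: 5*I*(4 - 3*sqrt(2))/648
∫_{-∞}^{∞} f(x) dx = 2πi · (5*I*(4 - 3*sqrt(2))/648) = 5*pi*(-4 + 3*sqrt(2))/324

Final answer: 5*pi*(-4 + 3*sqrt(2))/324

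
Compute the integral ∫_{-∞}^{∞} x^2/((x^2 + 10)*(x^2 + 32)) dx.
Let f(z) = z^2/((z^2 + 10)*(z^2 + 32)). The denominator has no real zeros and deg Q - deg P = 2 ≥ 2, so the integral of f over the upper semicircle |z| = R tends to 0 as R → ∞. Closing the contour in the upper half-plane,
  ∫_{-∞}^{∞} f(x) dx = 2πi · Σ Res(f, z_k)  over the poles with Im z_k > 0.

Zeros of the denominator: z^2 + 32 = 0 gives z = ±4*sqrt(2)*I; z^2 + 10 = 0 gives z = ±sqrt(10)*I.
Upper half-plane: z = sqrt(10)*I, z = 4*sqrt(2)*I (simple).

Each pole is a simple zero of Q(z) = z^4 + 42*z^2 + 320, so Res(f, z₀) = P(z₀)/Q'(z₀) with P(z) = z^2, Q'(z) = 4*z^3 + 84*z:
  Res(f, sqrt(10)*I) = (-10)/(44*sqrt(10)*I) = sqrt(10)*I/44
  Res(f, 4*sqrt(2)*I) = (-32)/(-176*sqrt(2)*I) = -sqrt(2)*I/11

Sum of residues: I*(-4*sqrt(2) + sqrt(10))/44
∫_{-∞}^{∞} f(x) dx = 2πi · (I*(-4*sqrt(2) + sqrt(10))/44) = pi*(-sqrt(10) + 4*sqrt(2))/22

Final answer: pi*(-sqrt(10) + 4*sqrt(2))/22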